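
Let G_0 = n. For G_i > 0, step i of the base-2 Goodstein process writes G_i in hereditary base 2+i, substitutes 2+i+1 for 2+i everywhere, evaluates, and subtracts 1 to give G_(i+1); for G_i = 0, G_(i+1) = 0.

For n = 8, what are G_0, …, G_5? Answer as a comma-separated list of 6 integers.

G_0 = 8. HB_2(8) = 2^(2 + 1). Bump = 81. G_1 = 80.
G_1 = 80. HB_3(80) = 2·3^3 + 2·3^2 + 2·3 + 2. Bump = 554. G_2 = 553.
G_2 = 553. HB_4(553) = 2·4^4 + 2·4^2 + 2·4 + 1. Bump = 6311. G_3 = 6310.
G_3 = 6310. HB_5(6310) = 2·5^5 + 2·5^2 + 2·5. Bump = 93396. G_4 = 93395.
G_4 = 93395. HB_6(93395) = 2·6^6 + 2·6^2 + 6 + 5. Bump = 1647196. G_5 = 1647195.

8, 80, 553, 6310, 93395, 1647195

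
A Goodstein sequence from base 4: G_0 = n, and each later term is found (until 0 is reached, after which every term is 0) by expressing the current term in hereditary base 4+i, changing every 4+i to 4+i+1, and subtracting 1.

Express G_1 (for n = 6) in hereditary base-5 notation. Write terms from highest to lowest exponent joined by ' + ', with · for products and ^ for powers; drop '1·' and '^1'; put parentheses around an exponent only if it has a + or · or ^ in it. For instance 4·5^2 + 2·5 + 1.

5 + 1

[0] 6 ≡ 4 + 2 (base 4). Lift 5: 7. −1: 6.
[1] 6 ≡ 5 + 1 (base 5). Lift 6: 7. −1: 6.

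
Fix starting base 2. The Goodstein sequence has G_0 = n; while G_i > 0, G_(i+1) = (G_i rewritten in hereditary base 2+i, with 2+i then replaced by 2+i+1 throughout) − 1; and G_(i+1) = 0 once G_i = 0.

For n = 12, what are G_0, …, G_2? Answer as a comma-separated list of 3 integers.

(0) 12|_2 = 2^(2 + 1) + 2^2 ↦ 3^(3 + 1) + 3^3|_3 = 108 ⇒ 107
(1) 107|_3 = 3^(3 + 1) + 2·3^2 + 2·3 + 2 ↦ 4^(4 + 1) + 2·4^2 + 2·4 + 2|_4 = 1066 ⇒ 1065

12, 107, 1065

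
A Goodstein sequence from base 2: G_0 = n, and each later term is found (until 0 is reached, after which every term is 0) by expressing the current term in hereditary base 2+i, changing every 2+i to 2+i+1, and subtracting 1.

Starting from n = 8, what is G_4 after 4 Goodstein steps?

i=0: 8 = 2^(2 + 1) (b=2); 2→3: 3^(3 + 1) = 81; 81−1 = 80
i=1: 80 = 2·3^3 + 2·3^2 + 2·3 + 2 (b=3); 3→4: 2·4^4 + 2·4^2 + 2·4 + 2 = 554; 554−1 = 553
i=2: 553 = 2·4^4 + 2·4^2 + 2·4 + 1 (b=4); 4→5: 2·5^5 + 2·5^2 + 2·5 + 1 = 6311; 6311−1 = 6310
i=3: 6310 = 2·5^5 + 2·5^2 + 2·5 (b=5); 5→6: 2·6^6 + 2·6^2 + 2·6 = 93396; 93396−1 = 93395

93395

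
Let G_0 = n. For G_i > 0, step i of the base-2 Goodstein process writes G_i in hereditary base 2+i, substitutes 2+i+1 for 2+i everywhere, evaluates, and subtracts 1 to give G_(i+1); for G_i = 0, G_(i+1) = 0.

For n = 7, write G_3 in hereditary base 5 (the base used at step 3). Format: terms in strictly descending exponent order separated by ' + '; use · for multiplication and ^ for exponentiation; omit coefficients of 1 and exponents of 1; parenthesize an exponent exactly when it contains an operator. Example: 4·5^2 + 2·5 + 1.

5^5 + 2

i=0: 7 = 2^2 + 2 + 1 (b=2); 2→3: 3^3 + 3 + 1 = 31; 31−1 = 30
i=1: 30 = 3^3 + 3 (b=3); 3→4: 4^4 + 4 = 260; 260−1 = 259
i=2: 259 = 4^4 + 3 (b=4); 4→5: 5^5 + 3 = 3128; 3128−1 = 3127
i=3: 3127 = 5^5 + 2 (b=5); 5→6: 6^6 + 2 = 46658; 46658−1 = 46657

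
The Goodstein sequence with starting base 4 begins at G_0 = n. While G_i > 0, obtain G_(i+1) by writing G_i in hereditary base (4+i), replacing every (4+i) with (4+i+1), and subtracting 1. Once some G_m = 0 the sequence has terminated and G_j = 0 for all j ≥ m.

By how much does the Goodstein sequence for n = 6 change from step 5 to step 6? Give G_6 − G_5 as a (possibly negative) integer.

[0] 6 ≡ 4 + 2 (base 4). Lift 5: 7. −1: 6.
[1] 6 ≡ 5 + 1 (base 5). Lift 6: 7. −1: 6.
[2] 6 ≡ 6 (base 6). Lift 7: 7. −1: 6.
[3] 6 ≡ 6 (base 7). Lift 8: 6. −1: 5.
[4] 5 ≡ 5 (base 8). Lift 9: 5. −1: 4.
[5] 4 ≡ 4 (base 9). Lift 10: 4. −1: 3.

-1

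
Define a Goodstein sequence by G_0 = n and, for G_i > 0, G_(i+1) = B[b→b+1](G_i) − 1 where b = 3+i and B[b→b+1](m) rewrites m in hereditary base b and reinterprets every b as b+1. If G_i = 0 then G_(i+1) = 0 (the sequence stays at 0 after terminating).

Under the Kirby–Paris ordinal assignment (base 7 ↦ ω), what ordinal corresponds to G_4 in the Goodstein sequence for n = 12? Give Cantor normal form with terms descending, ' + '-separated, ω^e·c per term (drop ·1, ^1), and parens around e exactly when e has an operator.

ω^2

[0] 12 ≡ 3^2 + 3 (base 3). Lift 4: 20. −1: 19.
[1] 19 ≡ 4^2 + 3 (base 4). Lift 5: 28. −1: 27.
[2] 27 ≡ 5^2 + 2 (base 5). Lift 6: 38. −1: 37.
[3] 37 ≡ 6^2 + 1 (base 6). Lift 7: 50. −1: 49.
[4] 49 ≡ 7^2 (base 7). Lift 8: 64. −1: 63.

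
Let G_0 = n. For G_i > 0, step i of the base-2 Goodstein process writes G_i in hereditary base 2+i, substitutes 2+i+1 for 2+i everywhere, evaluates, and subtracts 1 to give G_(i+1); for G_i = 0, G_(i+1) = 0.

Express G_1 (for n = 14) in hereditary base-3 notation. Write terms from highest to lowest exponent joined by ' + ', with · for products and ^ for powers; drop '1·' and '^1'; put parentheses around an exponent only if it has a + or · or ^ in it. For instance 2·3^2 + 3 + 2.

3^(3 + 1) + 3^3 + 2

i=0: 14 = 2^(2 + 1) + 2^2 + 2 (b=2); 2→3: 3^(3 + 1) + 3^3 + 3 = 111; 111−1 = 110
i=1: 110 = 3^(3 + 1) + 3^3 + 2 (b=3); 3→4: 4^(4 + 1) + 4^4 + 2 = 1282; 1282−1 = 1281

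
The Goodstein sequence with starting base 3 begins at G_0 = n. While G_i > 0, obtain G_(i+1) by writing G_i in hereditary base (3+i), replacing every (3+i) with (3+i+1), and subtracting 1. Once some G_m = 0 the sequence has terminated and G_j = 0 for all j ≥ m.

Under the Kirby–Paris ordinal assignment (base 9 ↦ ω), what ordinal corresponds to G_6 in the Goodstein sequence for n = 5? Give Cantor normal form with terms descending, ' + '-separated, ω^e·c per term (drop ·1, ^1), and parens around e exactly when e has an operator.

2

G_0=5  [base 3] 3 + 2  →[3↦4]→  4 + 2 = 6  −1 ⇒ G_1=5
G_1=5  [base 4] 4 + 1  →[4↦5]→  5 + 1 = 6  −1 ⇒ G_2=5
G_2=5  [base 5] 5  →[5↦6]→  6 = 6  −1 ⇒ G_3=5
G_3=5  [base 6] 5  →[6↦7]→  5 = 5  −1 ⇒ G_4=4
G_4=4  [base 7] 4  →[7↦8]→  4 = 4  −1 ⇒ G_5=3
G_5=3  [base 8] 3  →[8↦9]→  3 = 3  −1 ⇒ G_6=2
G_6=2  [base 9] 2  →[9↦10]→  2 = 2  −1 ⇒ G_7=1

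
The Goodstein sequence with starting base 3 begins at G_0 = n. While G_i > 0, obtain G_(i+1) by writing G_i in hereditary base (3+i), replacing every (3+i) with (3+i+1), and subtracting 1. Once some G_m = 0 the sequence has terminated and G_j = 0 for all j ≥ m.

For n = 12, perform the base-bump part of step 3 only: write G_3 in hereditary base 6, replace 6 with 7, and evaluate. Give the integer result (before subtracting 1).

50

G_0=12  [base 3] 3^2 + 3  →[3↦4]→  4^2 + 4 = 20  −1 ⇒ G_1=19
G_1=19  [base 4] 4^2 + 3  →[4↦5]→  5^2 + 3 = 28  −1 ⇒ G_2=27
G_2=27  [base 5] 5^2 + 2  →[5↦6]→  6^2 + 2 = 38  −1 ⇒ G_3=37
G_3=37  [base 6] 6^2 + 1  →[6↦7]→  7^2 + 1 = 50  −1 ⇒ G_4=49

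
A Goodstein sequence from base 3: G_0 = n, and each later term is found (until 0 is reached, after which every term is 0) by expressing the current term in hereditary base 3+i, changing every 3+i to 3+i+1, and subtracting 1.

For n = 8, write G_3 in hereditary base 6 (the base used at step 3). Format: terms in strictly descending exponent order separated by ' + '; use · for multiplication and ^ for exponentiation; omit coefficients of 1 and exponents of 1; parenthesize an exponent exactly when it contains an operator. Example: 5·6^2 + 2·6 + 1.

[0] 8 ≡ 2·3 + 2 (base 3). Lift 4: 10. −1: 9.
[1] 9 ≡ 2·4 + 1 (base 4). Lift 5: 11. −1: 10.
[2] 10 ≡ 2·5 (base 5). Lift 6: 12. −1: 11.
[3] 11 ≡ 6 + 5 (base 6). Lift 7: 12. −1: 11.

6 + 5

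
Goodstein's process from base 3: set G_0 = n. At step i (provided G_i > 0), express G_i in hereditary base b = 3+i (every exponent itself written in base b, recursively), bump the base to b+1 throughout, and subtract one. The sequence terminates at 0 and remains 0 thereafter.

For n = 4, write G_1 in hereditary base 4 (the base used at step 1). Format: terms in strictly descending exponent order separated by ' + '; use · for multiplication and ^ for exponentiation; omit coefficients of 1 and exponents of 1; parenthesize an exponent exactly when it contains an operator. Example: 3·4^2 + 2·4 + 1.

4

base 3: 4 = 3 + 1; at 4: 4 + 1 = 5; next = 4
base 4: 4 = 4; at 5: 5 = 5; next = 4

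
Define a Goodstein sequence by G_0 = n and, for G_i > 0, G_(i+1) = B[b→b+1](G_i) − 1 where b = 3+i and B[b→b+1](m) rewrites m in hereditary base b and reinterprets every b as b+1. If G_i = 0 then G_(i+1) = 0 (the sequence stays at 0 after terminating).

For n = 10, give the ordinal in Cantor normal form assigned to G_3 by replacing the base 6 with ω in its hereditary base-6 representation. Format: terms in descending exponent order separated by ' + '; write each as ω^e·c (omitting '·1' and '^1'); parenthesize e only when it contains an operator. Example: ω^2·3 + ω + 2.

step 0: 10 = 3^2 + 1; sub 4 for 3: 4^2 + 1; = 17; G_1 = 17−1 = 16
step 1: 16 = 4^2; sub 5 for 4: 5^2; = 25; G_2 = 25−1 = 24
step 2: 24 = 4·5 + 4; sub 6 for 5: 4·6 + 4; = 28; G_3 = 28−1 = 27
step 3: 27 = 4·6 + 3; sub 7 for 6: 4·7 + 3; = 31; G_4 = 31−1 = 30

ω·4 + 3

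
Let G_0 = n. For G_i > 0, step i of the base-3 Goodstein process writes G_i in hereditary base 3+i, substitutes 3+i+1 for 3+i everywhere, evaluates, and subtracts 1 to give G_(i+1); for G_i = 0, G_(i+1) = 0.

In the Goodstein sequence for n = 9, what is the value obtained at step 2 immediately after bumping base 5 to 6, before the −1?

[0] 9 ≡ 3^2 (base 3). Lift 4: 16. −1: 15.
[1] 15 ≡ 3·4 + 3 (base 4). Lift 5: 18. −1: 17.

20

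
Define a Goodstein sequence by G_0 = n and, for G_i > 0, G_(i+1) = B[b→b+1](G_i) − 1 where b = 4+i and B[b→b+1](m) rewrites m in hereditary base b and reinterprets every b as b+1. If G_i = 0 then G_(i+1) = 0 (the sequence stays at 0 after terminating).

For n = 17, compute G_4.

step 0: 17 = 4^2 + 1; sub 5 for 4: 5^2 + 1; = 26; G_1 = 26−1 = 25
step 1: 25 = 5^2; sub 6 for 5: 6^2; = 36; G_2 = 36−1 = 35
step 2: 35 = 5·6 + 5; sub 7 for 6: 5·7 + 5; = 40; G_3 = 40−1 = 39
step 3: 39 = 5·7 + 4; sub 8 for 7: 5·8 + 4; = 44; G_4 = 44−1 = 43
step 4: 43 = 5·8 + 3; sub 9 for 8: 5·9 + 3; = 48; G_5 = 48−1 = 47

43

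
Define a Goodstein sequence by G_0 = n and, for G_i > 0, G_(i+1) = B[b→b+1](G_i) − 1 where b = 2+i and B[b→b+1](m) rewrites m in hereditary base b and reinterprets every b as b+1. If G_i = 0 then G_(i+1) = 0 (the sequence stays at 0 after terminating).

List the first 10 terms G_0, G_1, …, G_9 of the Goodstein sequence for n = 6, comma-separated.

G_0 = 6. HB_2(6) = 2^2 + 2. Bump = 30. G_1 = 29.
G_1 = 29. HB_3(29) = 3^3 + 2. Bump = 258. G_2 = 257.
G_2 = 257. HB_4(257) = 4^4 + 1. Bump = 3126. G_3 = 3125.
G_3 = 3125. HB_5(3125) = 5^5. Bump = 46656. G_4 = 46655.
G_4 = 46655. HB_6(46655) = 5·6^5 + 5·6^4 + 5·6^3 + 5·6^2 + 5·6 + 5. Bump = 98040. G_5 = 98039.
G_5 = 98039. HB_7(98039) = 5·7^5 + 5·7^4 + 5·7^3 + 5·7^2 + 5·7 + 4. Bump = 187244. G_6 = 187243.
G_6 = 187243. HB_8(187243) = 5·8^5 + 5·8^4 + 5·8^3 + 5·8^2 + 5·8 + 3. Bump = 332148. G_7 = 332147.
G_7 = 332147. HB_9(332147) = 5·9^5 + 5·9^4 + 5·9^3 + 5·9^2 + 5·9 + 2. Bump = 555552. G_8 = 555551.
G_8 = 555551. HB_10(555551) = 5·10^5 + 5·10^4 + 5·10^3 + 5·10^2 + 5·10 + 1. Bump = 885776. G_9 = 885775.

6, 29, 257, 3125, 46655, 98039, 187243, 332147, 555551, 885775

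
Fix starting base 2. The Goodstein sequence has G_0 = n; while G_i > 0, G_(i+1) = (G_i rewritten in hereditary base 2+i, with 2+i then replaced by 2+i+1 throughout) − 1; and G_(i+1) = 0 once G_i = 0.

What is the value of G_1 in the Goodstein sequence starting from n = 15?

(0) 15|_2 = 2^(2 + 1) + 2^2 + 2 + 1 ↦ 3^(3 + 1) + 3^3 + 3 + 1|_3 = 112 ⇒ 111
(1) 111|_3 = 3^(3 + 1) + 3^3 + 3 ↦ 4^(4 + 1) + 4^4 + 4|_4 = 1284 ⇒ 1283

111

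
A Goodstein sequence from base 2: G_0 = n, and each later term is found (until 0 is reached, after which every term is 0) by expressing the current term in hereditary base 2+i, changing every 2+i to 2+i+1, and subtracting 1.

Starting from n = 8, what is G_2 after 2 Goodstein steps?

step 0: 8 = 2^(2 + 1); sub 3 for 2: 3^(3 + 1); = 81; G_1 = 81−1 = 80
step 1: 80 = 2·3^3 + 2·3^2 + 2·3 + 2; sub 4 for 3: 2·4^4 + 2·4^2 + 2·4 + 2; = 554; G_2 = 554−1 = 553

553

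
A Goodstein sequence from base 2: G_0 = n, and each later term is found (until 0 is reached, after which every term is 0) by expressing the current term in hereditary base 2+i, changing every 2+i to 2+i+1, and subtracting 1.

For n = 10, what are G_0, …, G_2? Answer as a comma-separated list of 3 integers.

10, 83, 1025

G_0=10  [base 2] 2^(2 + 1) + 2  →[2↦3]→  3^(3 + 1) + 3 = 84  −1 ⇒ G_1=83
G_1=83  [base 3] 3^(3 + 1) + 2  →[3↦4]→  4^(4 + 1) + 2 = 1026  −1 ⇒ G_2=1025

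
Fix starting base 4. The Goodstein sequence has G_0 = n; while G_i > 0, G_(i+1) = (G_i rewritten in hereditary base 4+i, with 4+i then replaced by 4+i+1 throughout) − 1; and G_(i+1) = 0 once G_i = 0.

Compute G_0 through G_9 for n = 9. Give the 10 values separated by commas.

[0] 9 ≡ 2·4 + 1 (base 4). Lift 5: 11. −1: 10.
[1] 10 ≡ 2·5 (base 5). Lift 6: 12. −1: 11.
[2] 11 ≡ 6 + 5 (base 6). Lift 7: 12. −1: 11.
[3] 11 ≡ 7 + 4 (base 7). Lift 8: 12. −1: 11.
[4] 11 ≡ 8 + 3 (base 8). Lift 9: 12. −1: 11.
[5] 11 ≡ 9 + 2 (base 9). Lift 10: 12. −1: 11.
[6] 11 ≡ 10 + 1 (base 10). Lift 11: 12. −1: 11.
[7] 11 ≡ 11 (base 11). Lift 12: 12. −1: 11.
[8] 11 ≡ 11 (base 12). Lift 13: 11. −1: 10.

9, 10, 11, 11, 11, 11, 11, 11, 11, 10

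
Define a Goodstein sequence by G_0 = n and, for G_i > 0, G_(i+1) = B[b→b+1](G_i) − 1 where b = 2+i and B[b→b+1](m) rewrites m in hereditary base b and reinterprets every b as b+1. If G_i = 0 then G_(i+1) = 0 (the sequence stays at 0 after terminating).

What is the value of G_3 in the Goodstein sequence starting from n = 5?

467

G_0 = 5. HB_2(5) = 2^2 + 1. Bump = 28. G_1 = 27.
G_1 = 27. HB_3(27) = 3^3. Bump = 256. G_2 = 255.
G_2 = 255. HB_4(255) = 3·4^3 + 3·4^2 + 3·4 + 3. Bump = 468. G_3 = 467.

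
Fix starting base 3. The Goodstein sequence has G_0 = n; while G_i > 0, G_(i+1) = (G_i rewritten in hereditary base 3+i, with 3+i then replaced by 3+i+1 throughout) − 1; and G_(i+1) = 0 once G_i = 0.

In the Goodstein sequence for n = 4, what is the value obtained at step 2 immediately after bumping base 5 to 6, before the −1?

G_0 = 4. HB_3(4) = 3 + 1. Bump = 5. G_1 = 4.
G_1 = 4. HB_4(4) = 4. Bump = 5. G_2 = 4.
G_2 = 4. HB_5(4) = 4. Bump = 4. G_3 = 3.

4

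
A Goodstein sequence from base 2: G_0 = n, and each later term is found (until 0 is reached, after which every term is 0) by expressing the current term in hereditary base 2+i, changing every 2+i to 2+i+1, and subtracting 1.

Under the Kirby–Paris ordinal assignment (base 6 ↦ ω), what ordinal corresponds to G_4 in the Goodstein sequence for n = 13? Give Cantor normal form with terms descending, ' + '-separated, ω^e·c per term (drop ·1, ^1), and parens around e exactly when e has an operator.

ω^(ω + 1) + ω^3·3 + ω^2·3 + ω·3 + 1

G_0 = 13. HB_2(13) = 2^(2 + 1) + 2^2 + 1. Bump = 109. G_1 = 108.
G_1 = 108. HB_3(108) = 3^(3 + 1) + 3^3. Bump = 1280. G_2 = 1279.
G_2 = 1279. HB_4(1279) = 4^(4 + 1) + 3·4^3 + 3·4^2 + 3·4 + 3. Bump = 16093. G_3 = 16092.
G_3 = 16092. HB_5(16092) = 5^(5 + 1) + 3·5^3 + 3·5^2 + 3·5 + 2. Bump = 280712. G_4 = 280711.
G_4 = 280711. HB_6(280711) = 6^(6 + 1) + 3·6^3 + 3·6^2 + 3·6 + 1. Bump = 5765999. G_5 = 5765998.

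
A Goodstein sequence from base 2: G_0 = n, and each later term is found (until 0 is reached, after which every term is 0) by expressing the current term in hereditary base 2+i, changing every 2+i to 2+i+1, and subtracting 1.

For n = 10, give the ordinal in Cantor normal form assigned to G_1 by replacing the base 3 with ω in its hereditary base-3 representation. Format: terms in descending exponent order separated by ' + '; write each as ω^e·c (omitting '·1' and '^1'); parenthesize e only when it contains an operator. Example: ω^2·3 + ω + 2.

[0] 10 ≡ 2^(2 + 1) + 2 (base 2). Lift 3: 84. −1: 83.
[1] 83 ≡ 3^(3 + 1) + 2 (base 3). Lift 4: 1026. −1: 1025.

ω^(ω + 1) + 2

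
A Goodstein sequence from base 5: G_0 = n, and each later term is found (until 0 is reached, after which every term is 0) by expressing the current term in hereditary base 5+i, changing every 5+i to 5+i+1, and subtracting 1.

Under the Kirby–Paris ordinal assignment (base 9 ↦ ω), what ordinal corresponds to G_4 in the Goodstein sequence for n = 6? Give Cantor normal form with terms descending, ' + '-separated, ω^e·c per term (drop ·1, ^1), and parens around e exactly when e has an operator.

4

step 0: 6 = 5 + 1; sub 6 for 5: 6 + 1; = 7; G_1 = 7−1 = 6
step 1: 6 = 6; sub 7 for 6: 7; = 7; G_2 = 7−1 = 6
step 2: 6 = 6; sub 8 for 7: 6; = 6; G_3 = 6−1 = 5
step 3: 5 = 5; sub 9 for 8: 5; = 5; G_4 = 5−1 = 4
step 4: 4 = 4; sub 10 for 9: 4; = 4; G_5 = 4−1 = 3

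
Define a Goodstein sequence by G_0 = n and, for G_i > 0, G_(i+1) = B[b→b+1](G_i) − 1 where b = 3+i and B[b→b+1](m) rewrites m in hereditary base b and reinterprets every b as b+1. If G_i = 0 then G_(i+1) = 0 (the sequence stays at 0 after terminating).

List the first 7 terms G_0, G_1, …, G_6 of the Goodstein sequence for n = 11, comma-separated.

11, 17, 25, 35, 39, 43, 47

G_0 = 11. HB_3(11) = 3^2 + 2. Bump = 18. G_1 = 17.
G_1 = 17. HB_4(17) = 4^2 + 1. Bump = 26. G_2 = 25.
G_2 = 25. HB_5(25) = 5^2. Bump = 36. G_3 = 35.
G_3 = 35. HB_6(35) = 5·6 + 5. Bump = 40. G_4 = 39.
G_4 = 39. HB_7(39) = 5·7 + 4. Bump = 44. G_5 = 43.
G_5 = 43. HB_8(43) = 5·8 + 3. Bump = 48. G_6 = 47.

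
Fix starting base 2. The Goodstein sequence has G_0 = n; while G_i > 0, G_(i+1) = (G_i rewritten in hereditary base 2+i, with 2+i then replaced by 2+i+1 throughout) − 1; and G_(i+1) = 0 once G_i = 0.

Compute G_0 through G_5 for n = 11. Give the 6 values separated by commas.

step 0: 11 = 2^(2 + 1) + 2 + 1; sub 3 for 2: 3^(3 + 1) + 3 + 1; = 85; G_1 = 85−1 = 84
step 1: 84 = 3^(3 + 1) + 3; sub 4 for 3: 4^(4 + 1) + 4; = 1028; G_2 = 1028−1 = 1027
step 2: 1027 = 4^(4 + 1) + 3; sub 5 for 4: 5^(5 + 1) + 3; = 15628; G_3 = 15628−1 = 15627
step 3: 15627 = 5^(5 + 1) + 2; sub 6 for 5: 6^(6 + 1) + 2; = 279938; G_4 = 279938−1 = 279937
step 4: 279937 = 6^(6 + 1) + 1; sub 7 for 6: 7^(7 + 1) + 1; = 5764802; G_5 = 5764802−1 = 5764801

11, 84, 1027, 15627, 279937, 5764801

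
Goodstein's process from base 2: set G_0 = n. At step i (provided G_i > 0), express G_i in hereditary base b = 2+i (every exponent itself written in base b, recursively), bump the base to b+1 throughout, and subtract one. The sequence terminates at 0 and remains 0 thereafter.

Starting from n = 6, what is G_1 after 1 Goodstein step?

29

G_0 = 6. HB_2(6) = 2^2 + 2. Bump = 30. G_1 = 29.
G_1 = 29. HB_3(29) = 3^3 + 2. Bump = 258. G_2 = 257.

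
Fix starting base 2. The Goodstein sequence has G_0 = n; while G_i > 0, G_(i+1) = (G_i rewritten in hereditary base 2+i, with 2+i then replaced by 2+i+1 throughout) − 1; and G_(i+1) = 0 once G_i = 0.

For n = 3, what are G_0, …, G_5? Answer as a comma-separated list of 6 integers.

i=0: 3 = 2 + 1 (b=2); 2→3: 3 + 1 = 4; 4−1 = 3
i=1: 3 = 3 (b=3); 3→4: 4 = 4; 4−1 = 3
i=2: 3 = 3 (b=4); 4→5: 3 = 3; 3−1 = 2
i=3: 2 = 2 (b=5); 5→6: 2 = 2; 2−1 = 1
i=4: 1 = 1 (b=6); 6→7: 1 = 1; 1−1 = 0

3, 3, 3, 2, 1, 0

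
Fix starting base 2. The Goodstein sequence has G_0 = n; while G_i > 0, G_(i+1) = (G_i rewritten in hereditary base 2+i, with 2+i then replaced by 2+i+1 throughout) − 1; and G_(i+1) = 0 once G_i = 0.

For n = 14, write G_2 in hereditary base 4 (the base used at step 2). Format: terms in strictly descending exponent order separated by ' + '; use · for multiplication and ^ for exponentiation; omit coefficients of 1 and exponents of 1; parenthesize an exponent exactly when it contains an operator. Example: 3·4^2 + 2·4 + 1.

4^(4 + 1) + 4^4 + 1

i=0: 14 = 2^(2 + 1) + 2^2 + 2 (b=2); 2→3: 3^(3 + 1) + 3^3 + 3 = 111; 111−1 = 110
i=1: 110 = 3^(3 + 1) + 3^3 + 2 (b=3); 3→4: 4^(4 + 1) + 4^4 + 2 = 1282; 1282−1 = 1281
i=2: 1281 = 4^(4 + 1) + 4^4 + 1 (b=4); 4→5: 5^(5 + 1) + 5^5 + 1 = 18751; 18751−1 = 18750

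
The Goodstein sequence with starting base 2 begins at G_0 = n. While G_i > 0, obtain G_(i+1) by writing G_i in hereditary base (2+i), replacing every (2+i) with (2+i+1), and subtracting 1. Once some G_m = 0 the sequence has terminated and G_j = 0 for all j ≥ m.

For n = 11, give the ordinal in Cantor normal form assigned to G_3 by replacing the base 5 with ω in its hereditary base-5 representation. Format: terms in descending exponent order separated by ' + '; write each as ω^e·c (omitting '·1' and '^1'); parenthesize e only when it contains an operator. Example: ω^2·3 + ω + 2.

ω^(ω + 1) + 2

i=0: 11 = 2^(2 + 1) + 2 + 1 (b=2); 2→3: 3^(3 + 1) + 3 + 1 = 85; 85−1 = 84
i=1: 84 = 3^(3 + 1) + 3 (b=3); 3→4: 4^(4 + 1) + 4 = 1028; 1028−1 = 1027
i=2: 1027 = 4^(4 + 1) + 3 (b=4); 4→5: 5^(5 + 1) + 3 = 15628; 15628−1 = 15627
i=3: 15627 = 5^(5 + 1) + 2 (b=5); 5→6: 6^(6 + 1) + 2 = 279938; 279938−1 = 279937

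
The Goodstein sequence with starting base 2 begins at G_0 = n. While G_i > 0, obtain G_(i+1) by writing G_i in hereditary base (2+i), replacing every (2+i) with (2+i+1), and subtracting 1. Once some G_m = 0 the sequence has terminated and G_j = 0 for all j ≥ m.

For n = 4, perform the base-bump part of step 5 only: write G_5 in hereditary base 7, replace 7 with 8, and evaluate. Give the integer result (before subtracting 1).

140

(0) 4|_2 = 2^2 ↦ 3^3|_3 = 27 ⇒ 26
(1) 26|_3 = 2·3^2 + 2·3 + 2 ↦ 2·4^2 + 2·4 + 2|_4 = 42 ⇒ 41
(2) 41|_4 = 2·4^2 + 2·4 + 1 ↦ 2·5^2 + 2·5 + 1|_5 = 61 ⇒ 60
(3) 60|_5 = 2·5^2 + 2·5 ↦ 2·6^2 + 2·6|_6 = 84 ⇒ 83
(4) 83|_6 = 2·6^2 + 6 + 5 ↦ 2·7^2 + 7 + 5|_7 = 110 ⇒ 109
(5) 109|_7 = 2·7^2 + 7 + 4 ↦ 2·8^2 + 8 + 4|_8 = 140 ⇒ 139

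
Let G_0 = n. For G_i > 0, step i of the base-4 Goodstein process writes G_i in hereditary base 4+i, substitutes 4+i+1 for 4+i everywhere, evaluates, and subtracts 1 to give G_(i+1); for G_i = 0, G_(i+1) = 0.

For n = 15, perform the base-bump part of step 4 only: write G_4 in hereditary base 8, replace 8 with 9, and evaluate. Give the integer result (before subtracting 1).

G_0=15  [base 4] 3·4 + 3  →[4↦5]→  3·5 + 3 = 18  −1 ⇒ G_1=17
G_1=17  [base 5] 3·5 + 2  →[5↦6]→  3·6 + 2 = 20  −1 ⇒ G_2=19
G_2=19  [base 6] 3·6 + 1  →[6↦7]→  3·7 + 1 = 22  −1 ⇒ G_3=21
G_3=21  [base 7] 3·7  →[7↦8]→  3·8 = 24  −1 ⇒ G_4=23
G_4=23  [base 8] 2·8 + 7  →[8↦9]→  2·9 + 7 = 25  −1 ⇒ G_5=24

25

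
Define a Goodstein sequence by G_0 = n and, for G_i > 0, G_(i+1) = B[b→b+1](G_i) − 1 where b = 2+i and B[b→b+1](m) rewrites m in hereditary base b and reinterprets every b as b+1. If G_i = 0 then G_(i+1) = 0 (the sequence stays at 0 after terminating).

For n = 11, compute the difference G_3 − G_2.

14600

step 0: 11 = 2^(2 + 1) + 2 + 1; sub 3 for 2: 3^(3 + 1) + 3 + 1; = 85; G_1 = 85−1 = 84
step 1: 84 = 3^(3 + 1) + 3; sub 4 for 3: 4^(4 + 1) + 4; = 1028; G_2 = 1028−1 = 1027
step 2: 1027 = 4^(4 + 1) + 3; sub 5 for 4: 5^(5 + 1) + 3; = 15628; G_3 = 15628−1 = 15627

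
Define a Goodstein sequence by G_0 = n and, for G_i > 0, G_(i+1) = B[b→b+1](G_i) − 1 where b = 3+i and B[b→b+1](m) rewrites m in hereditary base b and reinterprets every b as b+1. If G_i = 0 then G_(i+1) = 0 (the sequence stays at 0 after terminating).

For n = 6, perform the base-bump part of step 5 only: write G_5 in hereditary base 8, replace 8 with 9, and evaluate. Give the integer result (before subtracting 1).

7

G_0=6  [base 3] 2·3  →[3↦4]→  2·4 = 8  −1 ⇒ G_1=7
G_1=7  [base 4] 4 + 3  →[4↦5]→  5 + 3 = 8  −1 ⇒ G_2=7
G_2=7  [base 5] 5 + 2  →[5↦6]→  6 + 2 = 8  −1 ⇒ G_3=7
G_3=7  [base 6] 6 + 1  →[6↦7]→  7 + 1 = 8  −1 ⇒ G_4=7
G_4=7  [base 7] 7  →[7↦8]→  8 = 8  −1 ⇒ G_5=7
G_5=7  [base 8] 7  →[8↦9]→  7 = 7  −1 ⇒ G_6=6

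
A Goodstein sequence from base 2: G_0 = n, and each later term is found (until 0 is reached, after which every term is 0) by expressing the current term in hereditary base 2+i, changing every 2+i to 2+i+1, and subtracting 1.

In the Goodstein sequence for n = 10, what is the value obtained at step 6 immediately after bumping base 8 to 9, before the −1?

1937434593

G_0=10  [base 2] 2^(2 + 1) + 2  →[2↦3]→  3^(3 + 1) + 3 = 84  −1 ⇒ G_1=83
G_1=83  [base 3] 3^(3 + 1) + 2  →[3↦4]→  4^(4 + 1) + 2 = 1026  −1 ⇒ G_2=1025
G_2=1025  [base 4] 4^(4 + 1) + 1  →[4↦5]→  5^(5 + 1) + 1 = 15626  −1 ⇒ G_3=15625
G_3=15625  [base 5] 5^(5 + 1)  →[5↦6]→  6^(6 + 1) = 279936  −1 ⇒ G_4=279935
G_4=279935  [base 6] 5·6^6 + 5·6^5 + 5·6^4 + 5·6^3 + 5·6^2 + 5·6 + 5  →[6↦7]→  5·7^7 + 5·7^5 + 5·7^4 + 5·7^3 + 5·7^2 + 5·7 + 5 = 4215755  −1 ⇒ G_5=4215754
G_5=4215754  [base 7] 5·7^7 + 5·7^5 + 5·7^4 + 5·7^3 + 5·7^2 + 5·7 + 4  →[7↦8]→  5·8^8 + 5·8^5 + 5·8^4 + 5·8^3 + 5·8^2 + 5·8 + 4 = 84073324  −1 ⇒ G_6=84073323
G_6=84073323  [base 8] 5·8^8 + 5·8^5 + 5·8^4 + 5·8^3 + 5·8^2 + 5·8 + 3  →[8↦9]→  5·9^9 + 5·9^5 + 5·9^4 + 5·9^3 + 5·9^2 + 5·9 + 3 = 1937434593  −1 ⇒ G_7=1937434592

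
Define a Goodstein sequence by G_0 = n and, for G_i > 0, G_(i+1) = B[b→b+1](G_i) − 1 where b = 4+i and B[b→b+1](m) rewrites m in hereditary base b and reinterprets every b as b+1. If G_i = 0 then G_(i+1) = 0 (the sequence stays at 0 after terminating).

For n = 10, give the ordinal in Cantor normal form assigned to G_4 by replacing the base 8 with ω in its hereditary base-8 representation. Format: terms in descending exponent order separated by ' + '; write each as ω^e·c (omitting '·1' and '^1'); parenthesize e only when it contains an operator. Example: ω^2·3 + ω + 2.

ω + 5

base 4: 10 = 2·4 + 2; at 5: 2·5 + 2 = 12; next = 11
base 5: 11 = 2·5 + 1; at 6: 2·6 + 1 = 13; next = 12
base 6: 12 = 2·6; at 7: 2·7 = 14; next = 13
base 7: 13 = 7 + 6; at 8: 8 + 6 = 14; next = 13
base 8: 13 = 8 + 5; at 9: 9 + 5 = 14; next = 13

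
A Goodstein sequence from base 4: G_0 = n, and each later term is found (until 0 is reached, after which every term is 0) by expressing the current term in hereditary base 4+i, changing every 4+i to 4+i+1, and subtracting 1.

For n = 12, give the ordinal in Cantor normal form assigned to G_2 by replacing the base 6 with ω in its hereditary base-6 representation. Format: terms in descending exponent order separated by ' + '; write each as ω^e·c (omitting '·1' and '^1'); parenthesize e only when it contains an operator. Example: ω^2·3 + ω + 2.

base 4: 12 = 3·4; at 5: 3·5 = 15; next = 14
base 5: 14 = 2·5 + 4; at 6: 2·6 + 4 = 16; next = 15
base 6: 15 = 2·6 + 3; at 7: 2·7 + 3 = 17; next = 16

ω·2 + 3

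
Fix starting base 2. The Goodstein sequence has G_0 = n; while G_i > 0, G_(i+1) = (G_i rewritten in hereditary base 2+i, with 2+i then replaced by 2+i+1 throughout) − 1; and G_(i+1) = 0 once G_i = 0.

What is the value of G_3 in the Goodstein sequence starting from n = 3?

G_0 = 3. HB_2(3) = 2 + 1. Bump = 4. G_1 = 3.
G_1 = 3. HB_3(3) = 3. Bump = 4. G_2 = 3.
G_2 = 3. HB_4(3) = 3. Bump = 3. G_3 = 2.

2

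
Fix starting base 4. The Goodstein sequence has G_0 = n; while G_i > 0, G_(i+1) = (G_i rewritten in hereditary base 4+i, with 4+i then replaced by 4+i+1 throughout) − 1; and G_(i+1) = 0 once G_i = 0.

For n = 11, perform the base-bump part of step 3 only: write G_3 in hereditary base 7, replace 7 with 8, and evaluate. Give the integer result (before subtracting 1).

16

G_0=11  [base 4] 2·4 + 3  →[4↦5]→  2·5 + 3 = 13  −1 ⇒ G_1=12
G_1=12  [base 5] 2·5 + 2  →[5↦6]→  2·6 + 2 = 14  −1 ⇒ G_2=13
G_2=13  [base 6] 2·6 + 1  →[6↦7]→  2·7 + 1 = 15  −1 ⇒ G_3=14
G_3=14  [base 7] 2·7  →[7↦8]→  2·8 = 16  −1 ⇒ G_4=15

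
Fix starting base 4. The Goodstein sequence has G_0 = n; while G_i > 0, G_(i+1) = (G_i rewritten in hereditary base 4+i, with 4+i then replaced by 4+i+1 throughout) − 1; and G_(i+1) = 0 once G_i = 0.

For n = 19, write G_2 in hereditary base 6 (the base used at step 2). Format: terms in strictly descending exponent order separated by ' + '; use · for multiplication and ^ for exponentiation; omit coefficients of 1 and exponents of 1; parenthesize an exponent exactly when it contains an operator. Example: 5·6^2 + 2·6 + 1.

6^2 + 1

i=0: 19 = 4^2 + 3 (b=4); 4→5: 5^2 + 3 = 28; 28−1 = 27
i=1: 27 = 5^2 + 2 (b=5); 5→6: 6^2 + 2 = 38; 38−1 = 37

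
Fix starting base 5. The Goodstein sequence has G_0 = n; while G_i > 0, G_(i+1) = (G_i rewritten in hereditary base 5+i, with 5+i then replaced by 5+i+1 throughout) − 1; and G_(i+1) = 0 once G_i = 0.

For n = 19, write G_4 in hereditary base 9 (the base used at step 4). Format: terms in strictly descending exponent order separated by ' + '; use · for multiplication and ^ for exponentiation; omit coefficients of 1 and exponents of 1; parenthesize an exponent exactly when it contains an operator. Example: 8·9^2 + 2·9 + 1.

3·9

base 5: 19 = 3·5 + 4; at 6: 3·6 + 4 = 22; next = 21
base 6: 21 = 3·6 + 3; at 7: 3·7 + 3 = 24; next = 23
base 7: 23 = 3·7 + 2; at 8: 3·8 + 2 = 26; next = 25
base 8: 25 = 3·8 + 1; at 9: 3·9 + 1 = 28; next = 27
base 9: 27 = 3·9; at 10: 3·10 = 30; next = 29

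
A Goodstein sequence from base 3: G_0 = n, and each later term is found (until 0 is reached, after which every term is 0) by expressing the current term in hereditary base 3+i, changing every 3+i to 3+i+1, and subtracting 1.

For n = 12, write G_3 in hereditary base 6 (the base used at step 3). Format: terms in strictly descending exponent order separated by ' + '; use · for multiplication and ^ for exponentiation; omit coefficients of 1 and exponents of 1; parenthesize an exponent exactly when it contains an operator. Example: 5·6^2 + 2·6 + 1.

[0] 12 ≡ 3^2 + 3 (base 3). Lift 4: 20. −1: 19.
[1] 19 ≡ 4^2 + 3 (base 4). Lift 5: 28. −1: 27.
[2] 27 ≡ 5^2 + 2 (base 5). Lift 6: 38. −1: 37.
[3] 37 ≡ 6^2 + 1 (base 6). Lift 7: 50. −1: 49.

6^2 + 1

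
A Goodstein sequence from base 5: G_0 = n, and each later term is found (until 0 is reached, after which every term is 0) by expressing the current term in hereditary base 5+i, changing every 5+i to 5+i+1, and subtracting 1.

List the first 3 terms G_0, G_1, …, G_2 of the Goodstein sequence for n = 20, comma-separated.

20, 23, 25

20 —HB5→ 4·5 —bump→ 4·6 = 24 —(−1)→ 23
23 —HB6→ 3·6 + 5 —bump→ 3·7 + 5 = 26 —(−1)→ 25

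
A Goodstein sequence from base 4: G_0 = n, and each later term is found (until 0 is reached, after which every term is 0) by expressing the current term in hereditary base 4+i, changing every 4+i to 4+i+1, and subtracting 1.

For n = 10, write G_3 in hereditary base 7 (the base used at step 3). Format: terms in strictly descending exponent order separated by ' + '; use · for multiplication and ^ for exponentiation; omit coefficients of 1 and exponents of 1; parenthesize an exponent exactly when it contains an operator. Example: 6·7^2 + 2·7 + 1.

[0] 10 ≡ 2·4 + 2 (base 4). Lift 5: 12. −1: 11.
[1] 11 ≡ 2·5 + 1 (base 5). Lift 6: 13. −1: 12.
[2] 12 ≡ 2·6 (base 6). Lift 7: 14. −1: 13.
[3] 13 ≡ 7 + 6 (base 7). Lift 8: 14. −1: 13.

7 + 6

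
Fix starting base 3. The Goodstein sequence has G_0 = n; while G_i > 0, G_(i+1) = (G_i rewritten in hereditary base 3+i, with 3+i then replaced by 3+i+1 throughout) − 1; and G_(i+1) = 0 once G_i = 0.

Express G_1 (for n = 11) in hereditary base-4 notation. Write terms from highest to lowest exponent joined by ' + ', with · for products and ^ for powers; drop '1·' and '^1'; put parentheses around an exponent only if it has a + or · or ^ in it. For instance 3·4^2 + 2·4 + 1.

[0] 11 ≡ 3^2 + 2 (base 3). Lift 4: 18. −1: 17.
[1] 17 ≡ 4^2 + 1 (base 4). Lift 5: 26. −1: 25.

4^2 + 1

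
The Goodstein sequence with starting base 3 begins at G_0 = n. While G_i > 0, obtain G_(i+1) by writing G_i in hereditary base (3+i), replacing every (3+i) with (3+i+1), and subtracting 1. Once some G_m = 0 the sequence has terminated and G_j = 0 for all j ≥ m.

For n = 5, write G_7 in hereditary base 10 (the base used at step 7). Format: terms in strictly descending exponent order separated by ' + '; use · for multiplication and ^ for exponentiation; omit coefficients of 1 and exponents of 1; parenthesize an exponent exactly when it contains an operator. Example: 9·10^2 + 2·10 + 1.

base 3: 5 = 3 + 2; at 4: 4 + 2 = 6; next = 5
base 4: 5 = 4 + 1; at 5: 5 + 1 = 6; next = 5
base 5: 5 = 5; at 6: 6 = 6; next = 5
base 6: 5 = 5; at 7: 5 = 5; next = 4
base 7: 4 = 4; at 8: 4 = 4; next = 3
base 8: 3 = 3; at 9: 3 = 3; next = 2
base 9: 2 = 2; at 10: 2 = 2; next = 1

1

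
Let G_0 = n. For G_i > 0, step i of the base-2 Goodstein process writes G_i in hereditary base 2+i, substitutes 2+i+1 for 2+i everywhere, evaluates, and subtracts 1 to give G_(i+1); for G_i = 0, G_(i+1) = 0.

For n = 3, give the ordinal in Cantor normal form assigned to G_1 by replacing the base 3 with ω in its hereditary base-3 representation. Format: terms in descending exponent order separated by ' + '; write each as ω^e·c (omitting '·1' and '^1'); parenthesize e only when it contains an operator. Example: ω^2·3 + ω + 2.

(0) 3|_2 = 2 + 1 ↦ 3 + 1|_3 = 4 ⇒ 3
(1) 3|_3 = 3 ↦ 4|_4 = 4 ⇒ 3

ω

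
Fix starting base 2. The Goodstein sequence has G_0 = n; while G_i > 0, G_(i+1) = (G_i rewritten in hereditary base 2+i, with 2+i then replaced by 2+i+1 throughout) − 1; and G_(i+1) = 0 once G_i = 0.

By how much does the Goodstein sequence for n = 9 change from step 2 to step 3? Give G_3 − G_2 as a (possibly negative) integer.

8819

[0] 9 ≡ 2^(2 + 1) + 1 (base 2). Lift 3: 82. −1: 81.
[1] 81 ≡ 3^(3 + 1) (base 3). Lift 4: 1024. −1: 1023.
[2] 1023 ≡ 3·4^4 + 3·4^3 + 3·4^2 + 3·4 + 3 (base 4). Lift 5: 9843. −1: 9842.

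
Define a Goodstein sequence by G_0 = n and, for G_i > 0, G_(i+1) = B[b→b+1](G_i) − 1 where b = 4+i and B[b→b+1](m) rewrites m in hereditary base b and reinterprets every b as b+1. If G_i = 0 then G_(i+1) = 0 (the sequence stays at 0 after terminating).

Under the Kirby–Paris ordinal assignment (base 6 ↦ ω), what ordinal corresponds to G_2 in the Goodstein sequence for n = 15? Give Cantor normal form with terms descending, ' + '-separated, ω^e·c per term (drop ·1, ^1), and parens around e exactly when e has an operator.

15 —HB4→ 3·4 + 3 —bump→ 3·5 + 3 = 18 —(−1)→ 17
17 —HB5→ 3·5 + 2 —bump→ 3·6 + 2 = 20 —(−1)→ 19
19 —HB6→ 3·6 + 1 —bump→ 3·7 + 1 = 22 —(−1)→ 21

ω·3 + 1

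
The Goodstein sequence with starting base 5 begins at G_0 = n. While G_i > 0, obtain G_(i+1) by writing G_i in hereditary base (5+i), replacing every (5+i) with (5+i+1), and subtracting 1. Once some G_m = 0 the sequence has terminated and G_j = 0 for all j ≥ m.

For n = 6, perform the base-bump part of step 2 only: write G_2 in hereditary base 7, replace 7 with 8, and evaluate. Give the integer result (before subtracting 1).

6

step 0: 6 = 5 + 1; sub 6 for 5: 6 + 1; = 7; G_1 = 7−1 = 6
step 1: 6 = 6; sub 7 for 6: 7; = 7; G_2 = 7−1 = 6
step 2: 6 = 6; sub 8 for 7: 6; = 6; G_3 = 6−1 = 5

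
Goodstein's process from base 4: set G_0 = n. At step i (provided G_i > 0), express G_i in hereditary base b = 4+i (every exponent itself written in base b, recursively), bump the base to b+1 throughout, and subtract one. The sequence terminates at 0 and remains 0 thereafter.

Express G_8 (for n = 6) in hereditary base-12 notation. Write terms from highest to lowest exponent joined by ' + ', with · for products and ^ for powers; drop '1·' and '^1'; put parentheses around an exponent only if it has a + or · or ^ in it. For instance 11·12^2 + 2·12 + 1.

1

[0] 6 ≡ 4 + 2 (base 4). Lift 5: 7. −1: 6.
[1] 6 ≡ 5 + 1 (base 5). Lift 6: 7. −1: 6.
[2] 6 ≡ 6 (base 6). Lift 7: 7. −1: 6.
[3] 6 ≡ 6 (base 7). Lift 8: 6. −1: 5.
[4] 5 ≡ 5 (base 8). Lift 9: 5. −1: 4.
[5] 4 ≡ 4 (base 9). Lift 10: 4. −1: 3.
[6] 3 ≡ 3 (base 10). Lift 11: 3. −1: 2.
[7] 2 ≡ 2 (base 11). Lift 12: 2. −1: 1.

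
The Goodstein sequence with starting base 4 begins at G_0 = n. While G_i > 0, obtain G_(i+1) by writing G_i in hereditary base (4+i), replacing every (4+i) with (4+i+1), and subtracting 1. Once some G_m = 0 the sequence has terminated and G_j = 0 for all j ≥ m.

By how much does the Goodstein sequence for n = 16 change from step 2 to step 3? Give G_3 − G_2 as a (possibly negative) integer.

(0) 16|_4 = 4^2 ↦ 5^2|_5 = 25 ⇒ 24
(1) 24|_5 = 4·5 + 4 ↦ 4·6 + 4|_6 = 28 ⇒ 27
(2) 27|_6 = 4·6 + 3 ↦ 4·7 + 3|_7 = 31 ⇒ 30

3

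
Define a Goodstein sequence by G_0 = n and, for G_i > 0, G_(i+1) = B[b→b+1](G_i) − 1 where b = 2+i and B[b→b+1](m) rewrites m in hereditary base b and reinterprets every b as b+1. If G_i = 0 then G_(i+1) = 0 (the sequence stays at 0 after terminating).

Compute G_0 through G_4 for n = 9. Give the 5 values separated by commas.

base 2: 9 = 2^(2 + 1) + 1; at 3: 3^(3 + 1) + 1 = 82; next = 81
base 3: 81 = 3^(3 + 1); at 4: 4^(4 + 1) = 1024; next = 1023
base 4: 1023 = 3·4^4 + 3·4^3 + 3·4^2 + 3·4 + 3; at 5: 3·5^5 + 3·5^3 + 3·5^2 + 3·5 + 3 = 9843; next = 9842
base 5: 9842 = 3·5^5 + 3·5^3 + 3·5^2 + 3·5 + 2; at 6: 3·6^6 + 3·6^3 + 3·6^2 + 3·6 + 2 = 140744; next = 140743

9, 81, 1023, 9842, 140743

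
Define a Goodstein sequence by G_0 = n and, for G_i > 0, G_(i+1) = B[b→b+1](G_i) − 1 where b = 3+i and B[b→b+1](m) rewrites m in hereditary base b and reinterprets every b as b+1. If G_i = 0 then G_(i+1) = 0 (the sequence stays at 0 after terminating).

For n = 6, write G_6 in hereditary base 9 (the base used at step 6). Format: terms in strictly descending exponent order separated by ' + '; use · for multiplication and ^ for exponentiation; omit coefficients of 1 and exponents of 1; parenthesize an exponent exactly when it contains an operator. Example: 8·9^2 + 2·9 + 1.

6

6 —HB3→ 2·3 —bump→ 2·4 = 8 —(−1)→ 7
7 —HB4→ 4 + 3 —bump→ 5 + 3 = 8 —(−1)→ 7
7 —HB5→ 5 + 2 —bump→ 6 + 2 = 8 —(−1)→ 7
7 —HB6→ 6 + 1 —bump→ 7 + 1 = 8 —(−1)→ 7
7 —HB7→ 7 —bump→ 8 = 8 —(−1)→ 7
7 —HB8→ 7 —bump→ 7 = 7 —(−1)→ 6
6 —HB9→ 6 —bump→ 6 = 6 —(−1)→ 5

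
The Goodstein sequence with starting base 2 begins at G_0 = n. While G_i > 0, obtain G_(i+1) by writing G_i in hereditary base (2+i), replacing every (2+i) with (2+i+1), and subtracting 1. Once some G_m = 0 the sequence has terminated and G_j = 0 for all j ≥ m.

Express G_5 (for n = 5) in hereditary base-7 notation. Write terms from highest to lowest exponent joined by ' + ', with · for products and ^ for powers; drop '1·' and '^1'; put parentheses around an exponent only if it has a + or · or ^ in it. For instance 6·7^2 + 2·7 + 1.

5 —HB2→ 2^2 + 1 —bump→ 3^3 + 1 = 28 —(−1)→ 27
27 —HB3→ 3^3 —bump→ 4^4 = 256 —(−1)→ 255
255 —HB4→ 3·4^3 + 3·4^2 + 3·4 + 3 —bump→ 3·5^3 + 3·5^2 + 3·5 + 3 = 468 —(−1)→ 467
467 —HB5→ 3·5^3 + 3·5^2 + 3·5 + 2 —bump→ 3·6^3 + 3·6^2 + 3·6 + 2 = 776 —(−1)→ 775
775 —HB6→ 3·6^3 + 3·6^2 + 3·6 + 1 —bump→ 3·7^3 + 3·7^2 + 3·7 + 1 = 1198 —(−1)→ 1197
1197 —HB7→ 3·7^3 + 3·7^2 + 3·7 —bump→ 3·8^3 + 3·8^2 + 3·8 = 1752 —(−1)→ 1751

3·7^3 + 3·7^2 + 3·7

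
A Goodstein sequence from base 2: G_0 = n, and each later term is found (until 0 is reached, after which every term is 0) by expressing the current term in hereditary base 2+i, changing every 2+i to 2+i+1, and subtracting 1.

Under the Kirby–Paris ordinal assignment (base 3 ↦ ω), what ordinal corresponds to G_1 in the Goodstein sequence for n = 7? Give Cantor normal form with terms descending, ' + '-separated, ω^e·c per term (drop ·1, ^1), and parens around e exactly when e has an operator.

(0) 7|_2 = 2^2 + 2 + 1 ↦ 3^3 + 3 + 1|_3 = 31 ⇒ 30
(1) 30|_3 = 3^3 + 3 ↦ 4^4 + 4|_4 = 260 ⇒ 259

ω^ω + ω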